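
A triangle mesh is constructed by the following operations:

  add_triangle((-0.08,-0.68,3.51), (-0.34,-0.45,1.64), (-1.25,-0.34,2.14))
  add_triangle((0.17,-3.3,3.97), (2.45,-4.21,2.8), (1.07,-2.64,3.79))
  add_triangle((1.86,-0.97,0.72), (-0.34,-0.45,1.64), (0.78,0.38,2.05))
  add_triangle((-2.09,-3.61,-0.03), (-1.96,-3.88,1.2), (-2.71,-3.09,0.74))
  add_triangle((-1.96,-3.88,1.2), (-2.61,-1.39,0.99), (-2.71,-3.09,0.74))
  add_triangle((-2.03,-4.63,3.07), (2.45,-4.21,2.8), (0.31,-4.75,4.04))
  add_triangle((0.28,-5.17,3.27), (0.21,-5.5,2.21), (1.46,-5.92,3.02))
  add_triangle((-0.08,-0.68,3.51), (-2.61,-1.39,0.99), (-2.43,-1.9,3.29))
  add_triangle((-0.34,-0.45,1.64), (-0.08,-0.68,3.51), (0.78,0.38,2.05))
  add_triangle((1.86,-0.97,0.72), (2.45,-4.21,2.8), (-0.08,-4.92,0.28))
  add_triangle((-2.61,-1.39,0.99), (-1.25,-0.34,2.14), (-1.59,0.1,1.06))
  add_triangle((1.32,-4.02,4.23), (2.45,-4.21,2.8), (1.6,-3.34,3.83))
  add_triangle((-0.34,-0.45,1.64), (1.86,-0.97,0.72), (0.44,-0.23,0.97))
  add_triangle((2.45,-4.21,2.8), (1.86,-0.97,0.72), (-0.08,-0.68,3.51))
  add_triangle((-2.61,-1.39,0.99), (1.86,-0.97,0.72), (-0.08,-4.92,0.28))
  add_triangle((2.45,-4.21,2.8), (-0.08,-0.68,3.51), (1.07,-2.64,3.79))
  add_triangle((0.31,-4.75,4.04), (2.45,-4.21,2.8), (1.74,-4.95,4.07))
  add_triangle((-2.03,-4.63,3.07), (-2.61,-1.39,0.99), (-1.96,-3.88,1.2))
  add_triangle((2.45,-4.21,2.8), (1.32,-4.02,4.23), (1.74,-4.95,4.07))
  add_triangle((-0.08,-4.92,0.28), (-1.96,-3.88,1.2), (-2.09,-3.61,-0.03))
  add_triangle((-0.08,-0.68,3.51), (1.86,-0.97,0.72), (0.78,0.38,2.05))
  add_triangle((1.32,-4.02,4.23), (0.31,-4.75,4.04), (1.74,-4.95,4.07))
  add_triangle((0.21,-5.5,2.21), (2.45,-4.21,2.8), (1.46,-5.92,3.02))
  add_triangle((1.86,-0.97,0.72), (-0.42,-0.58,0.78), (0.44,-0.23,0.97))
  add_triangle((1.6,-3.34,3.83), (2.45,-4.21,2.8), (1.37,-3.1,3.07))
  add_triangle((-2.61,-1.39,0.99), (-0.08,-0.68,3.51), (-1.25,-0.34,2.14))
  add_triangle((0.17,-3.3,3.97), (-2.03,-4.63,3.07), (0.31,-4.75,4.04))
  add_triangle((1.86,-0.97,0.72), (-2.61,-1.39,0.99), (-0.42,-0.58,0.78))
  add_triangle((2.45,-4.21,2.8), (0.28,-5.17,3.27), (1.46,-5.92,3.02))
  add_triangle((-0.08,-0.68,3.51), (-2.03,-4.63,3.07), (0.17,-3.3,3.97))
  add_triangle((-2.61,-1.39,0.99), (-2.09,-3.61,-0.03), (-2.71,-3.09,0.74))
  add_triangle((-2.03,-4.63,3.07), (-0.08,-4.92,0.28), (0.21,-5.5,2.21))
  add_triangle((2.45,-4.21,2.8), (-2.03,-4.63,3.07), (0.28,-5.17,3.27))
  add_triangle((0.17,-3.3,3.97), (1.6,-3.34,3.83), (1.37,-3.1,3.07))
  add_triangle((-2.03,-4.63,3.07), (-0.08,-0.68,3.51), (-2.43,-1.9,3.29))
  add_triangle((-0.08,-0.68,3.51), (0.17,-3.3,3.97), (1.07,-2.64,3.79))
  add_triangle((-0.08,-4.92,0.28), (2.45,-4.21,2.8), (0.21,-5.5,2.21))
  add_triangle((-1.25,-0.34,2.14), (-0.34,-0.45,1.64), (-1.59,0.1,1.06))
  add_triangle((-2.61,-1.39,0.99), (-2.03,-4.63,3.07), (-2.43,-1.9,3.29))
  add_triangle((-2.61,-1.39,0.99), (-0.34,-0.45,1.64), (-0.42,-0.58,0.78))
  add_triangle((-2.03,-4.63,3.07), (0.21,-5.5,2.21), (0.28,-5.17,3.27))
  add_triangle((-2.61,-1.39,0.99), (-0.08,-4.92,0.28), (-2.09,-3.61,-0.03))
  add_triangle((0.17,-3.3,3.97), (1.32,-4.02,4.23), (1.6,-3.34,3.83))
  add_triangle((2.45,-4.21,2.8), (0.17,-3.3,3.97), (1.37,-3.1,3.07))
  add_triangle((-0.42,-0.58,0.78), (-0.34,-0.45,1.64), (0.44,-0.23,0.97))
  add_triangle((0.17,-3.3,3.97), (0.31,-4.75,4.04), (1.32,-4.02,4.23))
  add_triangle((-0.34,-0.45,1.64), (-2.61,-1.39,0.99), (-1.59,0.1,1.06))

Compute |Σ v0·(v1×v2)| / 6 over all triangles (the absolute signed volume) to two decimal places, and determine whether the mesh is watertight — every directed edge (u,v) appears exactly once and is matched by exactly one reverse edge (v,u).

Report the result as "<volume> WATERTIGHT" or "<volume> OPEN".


43.06 OPEN

Per-triangle v0·(v1×v2)/6:
  t1: -0.1062
  t2: +1.9175
  t3: -0.7720
  t4: +0.8148
  t5: +0.6823
  t6: +2.9361
  t7: +1.3004
  t8: +0.2604
  t9: +0.0736
  t10: +2.5654
  t11: +0.6214
  t12: +0.7753
  t13: +0.1552
  t14: +2.8045
  t15: -2.8116
  t16: +0.3215
  t17: +0.6345
  t18: +2.1328
  t19: +0.6892
  t20: +1.9972
  t21: +1.2547
  t22: +1.0269
  t23: +0.0919
  t24: -0.1979
  t25: -0.2468
  t26: +0.9549
  t27: +2.1789
  t28: -0.3084
  t29: +1.5216
  t30: +3.5169
  t31: +0.2766
  t32: +3.7297
  t33: +0.5406
  t34: -0.3926
  t35: +4.1115
  t36: +1.4217
  t37: +3.2889
  t38: -0.0064
  t39: +3.0499
  t40: -0.1616
  t41: +2.5041
  t42: -2.0168
  t43: +0.3609
  t44: -0.6977
  t45: -0.0616
  t46: +1.0031
  t47: -0.6758
Σ = +43.0598 → |volume| = 43.06

Directed edges: 141 total; 3 unmatched, e.g. (-1.96,-3.88,1.2)→(-2.03,-4.63,3.07) → open.


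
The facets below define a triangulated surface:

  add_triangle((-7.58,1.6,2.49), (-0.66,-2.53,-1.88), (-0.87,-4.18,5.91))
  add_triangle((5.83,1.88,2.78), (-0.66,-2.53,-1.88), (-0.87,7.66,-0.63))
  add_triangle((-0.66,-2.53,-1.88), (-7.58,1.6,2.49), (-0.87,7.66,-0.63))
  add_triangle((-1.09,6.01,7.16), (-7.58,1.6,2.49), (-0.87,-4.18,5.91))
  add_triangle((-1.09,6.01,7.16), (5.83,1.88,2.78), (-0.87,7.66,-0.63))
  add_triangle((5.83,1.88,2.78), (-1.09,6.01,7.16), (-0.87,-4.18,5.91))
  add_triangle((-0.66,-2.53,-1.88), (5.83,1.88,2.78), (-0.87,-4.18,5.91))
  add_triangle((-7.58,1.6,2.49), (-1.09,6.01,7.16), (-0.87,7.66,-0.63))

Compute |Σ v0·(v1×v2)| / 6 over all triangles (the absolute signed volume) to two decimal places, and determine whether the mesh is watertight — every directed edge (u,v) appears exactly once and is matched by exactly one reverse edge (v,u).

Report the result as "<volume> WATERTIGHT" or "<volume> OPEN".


364.43 WATERTIGHT

Per-triangle v0·(v1×v2)/6:
  t1: +30.5253
  t2: +12.5614
  t3: +22.8929
  t4: +78.5651
  t5: +60.5836
  t6: +68.1939
  t7: +20.1713
  t8: +70.9323
Σ = +364.4257 → |volume| = 364.43

Directed edges: 24 total, each appears once with its reverse present → watertight.


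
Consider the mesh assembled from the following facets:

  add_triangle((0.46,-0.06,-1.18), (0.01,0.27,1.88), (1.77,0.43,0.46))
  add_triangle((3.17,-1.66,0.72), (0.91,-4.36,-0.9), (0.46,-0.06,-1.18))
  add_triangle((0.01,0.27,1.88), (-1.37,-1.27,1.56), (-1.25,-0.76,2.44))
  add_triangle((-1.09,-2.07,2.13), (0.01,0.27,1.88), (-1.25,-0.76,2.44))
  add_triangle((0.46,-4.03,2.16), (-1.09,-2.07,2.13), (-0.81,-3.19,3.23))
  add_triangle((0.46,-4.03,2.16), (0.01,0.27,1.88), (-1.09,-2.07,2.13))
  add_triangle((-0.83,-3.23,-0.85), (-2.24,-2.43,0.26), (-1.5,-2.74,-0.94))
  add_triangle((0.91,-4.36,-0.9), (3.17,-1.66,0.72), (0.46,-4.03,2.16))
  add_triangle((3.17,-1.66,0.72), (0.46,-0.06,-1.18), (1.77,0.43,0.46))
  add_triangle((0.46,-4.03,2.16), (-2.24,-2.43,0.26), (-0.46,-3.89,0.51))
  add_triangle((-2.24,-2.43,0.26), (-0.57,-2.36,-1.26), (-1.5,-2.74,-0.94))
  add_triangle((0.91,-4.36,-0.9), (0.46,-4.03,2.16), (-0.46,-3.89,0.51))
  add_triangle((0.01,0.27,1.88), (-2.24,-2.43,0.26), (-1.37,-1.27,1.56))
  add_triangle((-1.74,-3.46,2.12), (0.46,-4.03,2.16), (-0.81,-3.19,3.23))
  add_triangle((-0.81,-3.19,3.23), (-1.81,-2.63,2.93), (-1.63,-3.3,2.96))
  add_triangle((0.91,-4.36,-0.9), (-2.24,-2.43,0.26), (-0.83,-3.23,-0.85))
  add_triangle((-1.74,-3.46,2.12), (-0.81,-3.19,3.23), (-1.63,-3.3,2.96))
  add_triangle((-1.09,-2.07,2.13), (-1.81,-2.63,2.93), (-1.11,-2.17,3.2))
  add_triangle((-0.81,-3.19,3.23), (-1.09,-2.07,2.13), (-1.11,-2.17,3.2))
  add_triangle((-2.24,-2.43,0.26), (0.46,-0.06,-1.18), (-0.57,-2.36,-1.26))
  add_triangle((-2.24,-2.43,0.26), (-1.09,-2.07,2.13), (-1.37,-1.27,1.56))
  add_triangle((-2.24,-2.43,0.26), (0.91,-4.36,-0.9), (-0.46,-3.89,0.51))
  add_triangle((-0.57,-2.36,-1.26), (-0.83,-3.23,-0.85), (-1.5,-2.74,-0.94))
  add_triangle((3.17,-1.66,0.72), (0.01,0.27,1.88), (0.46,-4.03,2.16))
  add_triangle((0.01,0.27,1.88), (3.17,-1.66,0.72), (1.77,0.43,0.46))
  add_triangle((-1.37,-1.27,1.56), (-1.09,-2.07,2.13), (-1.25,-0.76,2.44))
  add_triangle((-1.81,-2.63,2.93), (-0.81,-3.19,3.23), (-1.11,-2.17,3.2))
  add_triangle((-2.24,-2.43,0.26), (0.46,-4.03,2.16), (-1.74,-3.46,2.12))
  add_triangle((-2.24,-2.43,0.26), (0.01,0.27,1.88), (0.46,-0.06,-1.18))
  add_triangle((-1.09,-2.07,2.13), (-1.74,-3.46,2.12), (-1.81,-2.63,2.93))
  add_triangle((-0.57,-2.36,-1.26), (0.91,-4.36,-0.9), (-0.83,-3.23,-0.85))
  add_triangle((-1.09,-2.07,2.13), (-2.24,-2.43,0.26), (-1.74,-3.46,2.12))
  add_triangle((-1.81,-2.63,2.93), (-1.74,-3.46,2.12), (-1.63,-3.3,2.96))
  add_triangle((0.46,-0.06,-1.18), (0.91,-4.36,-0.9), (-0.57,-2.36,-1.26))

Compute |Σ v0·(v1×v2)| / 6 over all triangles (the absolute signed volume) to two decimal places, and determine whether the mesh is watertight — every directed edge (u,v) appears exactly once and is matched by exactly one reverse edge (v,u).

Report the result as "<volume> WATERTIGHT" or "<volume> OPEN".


Per-triangle v0·(v1×v2)/6:
  t1: +0.0075
  t2: +2.7412
  t3: -0.1117
  t4: +0.5570
  t5: -0.5494
  t6: +1.8316
  t7: +0.5758
  t8: +6.4329
  t9: +0.9264
  t10: +2.0300
  t11: -0.1735
  t12: +2.4016
  t13: -0.0163
  t14: +1.9706
  t15: +0.3440
  t16: +1.1983
  t17: +0.4079
  t18: -0.1444
  t19: -0.2908
  t20: +0.4558
  t21: +0.6259
  t22: +1.9172
  t23: +0.2781
  t24: +4.0580
  t25: +1.3377
  t26: +0.3269
  t27: +0.5296
  t28: +1.9437
  t29: -0.2836
  t30: -0.2049
  t31: +0.7032
  t32: +0.5406
  t33: +0.2861
  t34: +1.1529
Σ = +33.8059 → |volume| = 33.81

Directed edges: 102 total, each appears once with its reverse present → watertight.

33.81 WATERTIGHT


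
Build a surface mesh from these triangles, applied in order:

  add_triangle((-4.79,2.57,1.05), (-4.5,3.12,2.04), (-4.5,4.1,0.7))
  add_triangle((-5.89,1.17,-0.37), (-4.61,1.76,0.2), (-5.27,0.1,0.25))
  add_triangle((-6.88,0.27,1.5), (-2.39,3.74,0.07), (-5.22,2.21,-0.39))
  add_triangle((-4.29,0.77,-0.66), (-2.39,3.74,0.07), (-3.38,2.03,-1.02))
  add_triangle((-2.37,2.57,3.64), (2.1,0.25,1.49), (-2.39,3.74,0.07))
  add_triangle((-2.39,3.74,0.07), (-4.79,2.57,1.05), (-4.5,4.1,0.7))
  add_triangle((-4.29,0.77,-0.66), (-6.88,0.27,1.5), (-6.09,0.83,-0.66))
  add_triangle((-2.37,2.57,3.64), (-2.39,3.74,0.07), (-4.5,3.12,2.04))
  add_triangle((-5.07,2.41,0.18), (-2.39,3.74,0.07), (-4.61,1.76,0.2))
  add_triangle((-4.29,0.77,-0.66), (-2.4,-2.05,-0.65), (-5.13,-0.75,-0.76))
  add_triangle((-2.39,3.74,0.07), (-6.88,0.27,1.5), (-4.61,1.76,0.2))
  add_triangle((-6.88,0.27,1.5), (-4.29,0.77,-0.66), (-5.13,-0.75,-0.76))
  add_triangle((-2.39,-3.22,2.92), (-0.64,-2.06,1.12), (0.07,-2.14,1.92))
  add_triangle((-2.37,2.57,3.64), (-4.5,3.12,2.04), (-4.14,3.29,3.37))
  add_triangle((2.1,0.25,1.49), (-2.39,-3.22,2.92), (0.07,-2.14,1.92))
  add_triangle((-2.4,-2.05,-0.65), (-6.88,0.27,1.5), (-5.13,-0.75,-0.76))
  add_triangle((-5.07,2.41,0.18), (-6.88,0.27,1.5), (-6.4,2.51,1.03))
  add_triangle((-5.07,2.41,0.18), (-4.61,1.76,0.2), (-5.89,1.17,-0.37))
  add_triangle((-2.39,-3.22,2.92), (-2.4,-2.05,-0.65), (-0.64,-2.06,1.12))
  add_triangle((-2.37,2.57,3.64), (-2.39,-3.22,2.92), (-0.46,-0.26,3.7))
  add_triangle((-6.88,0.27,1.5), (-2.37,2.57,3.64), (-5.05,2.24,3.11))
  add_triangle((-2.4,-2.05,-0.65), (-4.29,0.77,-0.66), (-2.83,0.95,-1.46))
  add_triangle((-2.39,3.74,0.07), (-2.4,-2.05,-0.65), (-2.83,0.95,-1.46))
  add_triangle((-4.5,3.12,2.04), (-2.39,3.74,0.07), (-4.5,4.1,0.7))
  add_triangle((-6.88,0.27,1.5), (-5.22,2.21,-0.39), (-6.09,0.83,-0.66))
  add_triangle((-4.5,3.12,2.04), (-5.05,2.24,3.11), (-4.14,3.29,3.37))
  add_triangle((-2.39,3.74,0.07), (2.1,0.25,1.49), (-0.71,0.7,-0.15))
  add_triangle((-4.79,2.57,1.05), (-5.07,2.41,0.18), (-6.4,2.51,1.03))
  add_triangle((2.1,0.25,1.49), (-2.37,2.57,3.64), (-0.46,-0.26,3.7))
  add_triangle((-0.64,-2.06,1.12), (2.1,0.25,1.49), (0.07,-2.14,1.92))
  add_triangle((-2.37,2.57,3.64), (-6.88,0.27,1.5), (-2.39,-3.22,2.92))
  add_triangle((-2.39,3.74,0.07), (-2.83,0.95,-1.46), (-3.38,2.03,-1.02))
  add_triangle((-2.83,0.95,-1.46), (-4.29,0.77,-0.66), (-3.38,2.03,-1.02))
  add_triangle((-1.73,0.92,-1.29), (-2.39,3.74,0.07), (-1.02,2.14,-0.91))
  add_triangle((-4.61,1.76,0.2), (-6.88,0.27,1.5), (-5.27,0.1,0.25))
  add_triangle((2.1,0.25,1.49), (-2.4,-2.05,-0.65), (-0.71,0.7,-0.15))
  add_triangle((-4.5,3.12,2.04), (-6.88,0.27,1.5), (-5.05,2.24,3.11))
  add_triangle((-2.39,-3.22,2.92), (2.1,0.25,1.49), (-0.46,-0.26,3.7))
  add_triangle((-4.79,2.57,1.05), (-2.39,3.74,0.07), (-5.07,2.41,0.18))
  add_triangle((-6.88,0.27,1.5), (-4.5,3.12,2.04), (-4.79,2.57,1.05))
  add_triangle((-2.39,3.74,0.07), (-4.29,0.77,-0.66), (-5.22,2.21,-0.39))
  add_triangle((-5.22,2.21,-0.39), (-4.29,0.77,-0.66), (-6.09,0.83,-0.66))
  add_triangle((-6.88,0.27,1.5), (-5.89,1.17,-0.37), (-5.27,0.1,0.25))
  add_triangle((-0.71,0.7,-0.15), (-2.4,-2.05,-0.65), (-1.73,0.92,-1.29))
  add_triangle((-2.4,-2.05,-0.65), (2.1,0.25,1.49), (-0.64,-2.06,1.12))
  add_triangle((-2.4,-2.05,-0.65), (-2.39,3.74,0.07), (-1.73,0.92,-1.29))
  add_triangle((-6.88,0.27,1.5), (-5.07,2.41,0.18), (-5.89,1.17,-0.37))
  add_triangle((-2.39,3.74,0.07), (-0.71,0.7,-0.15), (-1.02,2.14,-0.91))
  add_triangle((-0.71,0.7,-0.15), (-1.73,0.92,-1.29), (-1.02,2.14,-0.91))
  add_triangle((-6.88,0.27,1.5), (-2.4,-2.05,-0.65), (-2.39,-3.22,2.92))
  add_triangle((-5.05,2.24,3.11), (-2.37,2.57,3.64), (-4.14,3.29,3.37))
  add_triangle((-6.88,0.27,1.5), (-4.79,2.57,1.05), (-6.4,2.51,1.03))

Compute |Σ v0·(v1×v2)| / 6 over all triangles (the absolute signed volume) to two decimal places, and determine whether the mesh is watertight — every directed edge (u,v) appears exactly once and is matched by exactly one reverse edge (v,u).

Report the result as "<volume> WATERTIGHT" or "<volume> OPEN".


Per-triangle v0·(v1×v2)/6:
  t1: +1.5791
  t2: -0.9366
  t3: +5.3518
  t4: +1.6291
  t5: +5.7332
  t6: +0.0488
  t7: -0.2902
  t8: +4.7124
  t9: -0.0745
  t10: +0.3873
  t11: -2.5493
  t12: +3.0362
  t13: +0.6559
  t14: +0.2305
  t15: +1.5491
  t16: +3.3387
  t17: +1.4706
  t18: -0.2611
  t19: +1.5497
  t20: +7.0969
  t21: +1.6064
  t22: +1.9062
  t23: -2.5700
  t24: +1.3485
  t25: +3.5348
  t26: +1.6708
  t27: -0.0135
  t28: +0.5945
  t29: +4.4016
  t30: +0.1150
  t31: +18.6815
  t32: +0.4526
  t33: +0.8847
  t34: +0.9595
  t35: -1.7264
  t36: -0.5075
  t37: +4.3013
  t38: +3.8052
  t39: +1.9398
  t40: +2.8731
  t41: +0.5795
  t42: +0.3298
  t43: +1.1704
  t44: -0.4698
  t45: +0.2410
  t46: +2.5876
  t47: +3.1976
  t48: -0.1909
  t49: -0.1887
  t50: +10.3563
  t51: +1.6190
  t52: +1.0126
Σ = +98.7602 → |volume| = 98.76

Directed edges: 156 total, each appears once with its reverse present → watertight.

98.76 WATERTIGHT


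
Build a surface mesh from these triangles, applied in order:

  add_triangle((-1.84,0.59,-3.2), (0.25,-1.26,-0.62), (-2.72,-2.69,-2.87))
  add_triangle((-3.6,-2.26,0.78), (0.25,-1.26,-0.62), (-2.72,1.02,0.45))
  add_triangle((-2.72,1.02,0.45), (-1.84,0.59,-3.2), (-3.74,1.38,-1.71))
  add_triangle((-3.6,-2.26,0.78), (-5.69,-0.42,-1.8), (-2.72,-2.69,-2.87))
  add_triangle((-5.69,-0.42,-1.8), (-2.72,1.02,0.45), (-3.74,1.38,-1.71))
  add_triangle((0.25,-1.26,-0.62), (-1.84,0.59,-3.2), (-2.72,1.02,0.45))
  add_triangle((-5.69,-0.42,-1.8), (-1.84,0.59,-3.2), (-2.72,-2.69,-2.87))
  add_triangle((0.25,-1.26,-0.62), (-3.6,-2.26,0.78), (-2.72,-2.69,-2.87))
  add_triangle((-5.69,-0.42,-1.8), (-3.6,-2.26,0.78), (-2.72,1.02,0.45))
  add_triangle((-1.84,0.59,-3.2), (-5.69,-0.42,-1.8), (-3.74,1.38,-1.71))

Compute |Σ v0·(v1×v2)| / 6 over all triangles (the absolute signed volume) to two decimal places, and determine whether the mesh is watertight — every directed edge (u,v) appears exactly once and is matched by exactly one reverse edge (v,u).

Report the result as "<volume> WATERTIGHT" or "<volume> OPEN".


28.50 WATERTIGHT

Per-triangle v0·(v1×v2)/6:
  t1: +1.8254
  t2: -1.0445
  t3: -0.0698
  t4: +8.3302
  t5: +2.6680
  t6: -1.8266
  t7: +7.5631
  t8: +2.6075
  t9: +4.6998
  t10: +3.7488
Σ = +28.5019 → |volume| = 28.50

Directed edges: 30 total, each appears once with its reverse present → watertight.


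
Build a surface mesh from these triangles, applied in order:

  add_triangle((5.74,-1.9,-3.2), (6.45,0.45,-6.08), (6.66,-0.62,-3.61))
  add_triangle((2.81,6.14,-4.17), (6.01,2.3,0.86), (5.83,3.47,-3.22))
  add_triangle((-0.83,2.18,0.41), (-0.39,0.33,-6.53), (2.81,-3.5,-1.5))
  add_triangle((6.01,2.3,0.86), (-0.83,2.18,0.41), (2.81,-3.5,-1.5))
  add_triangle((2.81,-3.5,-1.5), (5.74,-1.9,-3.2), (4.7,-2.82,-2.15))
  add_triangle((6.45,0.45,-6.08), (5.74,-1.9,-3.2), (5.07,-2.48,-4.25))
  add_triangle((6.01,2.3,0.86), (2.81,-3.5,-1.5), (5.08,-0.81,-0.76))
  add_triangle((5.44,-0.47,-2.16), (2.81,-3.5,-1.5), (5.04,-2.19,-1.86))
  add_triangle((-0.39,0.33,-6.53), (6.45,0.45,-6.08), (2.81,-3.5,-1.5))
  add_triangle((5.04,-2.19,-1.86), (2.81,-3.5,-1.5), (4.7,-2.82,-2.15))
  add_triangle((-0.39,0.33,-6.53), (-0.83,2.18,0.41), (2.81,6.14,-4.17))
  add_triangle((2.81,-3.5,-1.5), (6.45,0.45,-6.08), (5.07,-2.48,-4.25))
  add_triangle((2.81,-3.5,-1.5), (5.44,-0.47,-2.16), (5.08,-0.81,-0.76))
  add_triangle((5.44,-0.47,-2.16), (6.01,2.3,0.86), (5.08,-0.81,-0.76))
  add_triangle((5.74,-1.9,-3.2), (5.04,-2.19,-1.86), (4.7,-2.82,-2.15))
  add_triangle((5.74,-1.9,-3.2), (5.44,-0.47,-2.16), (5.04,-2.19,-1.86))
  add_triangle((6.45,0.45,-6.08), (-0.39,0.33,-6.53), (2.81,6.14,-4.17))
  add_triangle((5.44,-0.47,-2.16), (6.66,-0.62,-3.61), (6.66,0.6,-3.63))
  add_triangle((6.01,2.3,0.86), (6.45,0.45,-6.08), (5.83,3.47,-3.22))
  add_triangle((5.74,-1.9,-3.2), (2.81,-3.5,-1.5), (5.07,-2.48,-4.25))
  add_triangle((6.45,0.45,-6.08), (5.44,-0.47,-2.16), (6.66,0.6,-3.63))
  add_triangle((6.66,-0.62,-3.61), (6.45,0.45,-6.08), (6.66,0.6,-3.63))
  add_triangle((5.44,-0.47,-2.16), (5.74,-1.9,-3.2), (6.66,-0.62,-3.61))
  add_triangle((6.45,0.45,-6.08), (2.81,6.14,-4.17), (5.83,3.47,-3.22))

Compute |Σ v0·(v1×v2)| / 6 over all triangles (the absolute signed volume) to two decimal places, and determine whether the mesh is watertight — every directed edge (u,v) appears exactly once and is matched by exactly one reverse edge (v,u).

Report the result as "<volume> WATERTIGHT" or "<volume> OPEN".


Per-triangle v0·(v1×v2)/6:
  t1: +4.0201
  t2: +14.8937
  t3: -3.6195
  t4: -2.3353
  t5: +1.0755
  t6: +5.4258
  t7: +1.5673
  t8: -1.0282
  t9: +26.9649
  t10: +0.4929
  t11: +12.8408
  t12: -1.3971
  t13: +3.8417
  t14: +4.3055
  t15: +0.9140
  t16: +1.6447
  t17: +43.4900
  t18: +1.0689
  t19: +16.8870
  t20: +3.5508
  t21: -2.8501
  t22: +3.4757
  t23: +1.1920
  t24: +19.5496
Σ = +155.9706 → |volume| = 155.97

Directed edges: 72 total; 6 unmatched, e.g. (2.81,6.14,-4.17)→(6.01,2.3,0.86) → open.

155.97 OPEN


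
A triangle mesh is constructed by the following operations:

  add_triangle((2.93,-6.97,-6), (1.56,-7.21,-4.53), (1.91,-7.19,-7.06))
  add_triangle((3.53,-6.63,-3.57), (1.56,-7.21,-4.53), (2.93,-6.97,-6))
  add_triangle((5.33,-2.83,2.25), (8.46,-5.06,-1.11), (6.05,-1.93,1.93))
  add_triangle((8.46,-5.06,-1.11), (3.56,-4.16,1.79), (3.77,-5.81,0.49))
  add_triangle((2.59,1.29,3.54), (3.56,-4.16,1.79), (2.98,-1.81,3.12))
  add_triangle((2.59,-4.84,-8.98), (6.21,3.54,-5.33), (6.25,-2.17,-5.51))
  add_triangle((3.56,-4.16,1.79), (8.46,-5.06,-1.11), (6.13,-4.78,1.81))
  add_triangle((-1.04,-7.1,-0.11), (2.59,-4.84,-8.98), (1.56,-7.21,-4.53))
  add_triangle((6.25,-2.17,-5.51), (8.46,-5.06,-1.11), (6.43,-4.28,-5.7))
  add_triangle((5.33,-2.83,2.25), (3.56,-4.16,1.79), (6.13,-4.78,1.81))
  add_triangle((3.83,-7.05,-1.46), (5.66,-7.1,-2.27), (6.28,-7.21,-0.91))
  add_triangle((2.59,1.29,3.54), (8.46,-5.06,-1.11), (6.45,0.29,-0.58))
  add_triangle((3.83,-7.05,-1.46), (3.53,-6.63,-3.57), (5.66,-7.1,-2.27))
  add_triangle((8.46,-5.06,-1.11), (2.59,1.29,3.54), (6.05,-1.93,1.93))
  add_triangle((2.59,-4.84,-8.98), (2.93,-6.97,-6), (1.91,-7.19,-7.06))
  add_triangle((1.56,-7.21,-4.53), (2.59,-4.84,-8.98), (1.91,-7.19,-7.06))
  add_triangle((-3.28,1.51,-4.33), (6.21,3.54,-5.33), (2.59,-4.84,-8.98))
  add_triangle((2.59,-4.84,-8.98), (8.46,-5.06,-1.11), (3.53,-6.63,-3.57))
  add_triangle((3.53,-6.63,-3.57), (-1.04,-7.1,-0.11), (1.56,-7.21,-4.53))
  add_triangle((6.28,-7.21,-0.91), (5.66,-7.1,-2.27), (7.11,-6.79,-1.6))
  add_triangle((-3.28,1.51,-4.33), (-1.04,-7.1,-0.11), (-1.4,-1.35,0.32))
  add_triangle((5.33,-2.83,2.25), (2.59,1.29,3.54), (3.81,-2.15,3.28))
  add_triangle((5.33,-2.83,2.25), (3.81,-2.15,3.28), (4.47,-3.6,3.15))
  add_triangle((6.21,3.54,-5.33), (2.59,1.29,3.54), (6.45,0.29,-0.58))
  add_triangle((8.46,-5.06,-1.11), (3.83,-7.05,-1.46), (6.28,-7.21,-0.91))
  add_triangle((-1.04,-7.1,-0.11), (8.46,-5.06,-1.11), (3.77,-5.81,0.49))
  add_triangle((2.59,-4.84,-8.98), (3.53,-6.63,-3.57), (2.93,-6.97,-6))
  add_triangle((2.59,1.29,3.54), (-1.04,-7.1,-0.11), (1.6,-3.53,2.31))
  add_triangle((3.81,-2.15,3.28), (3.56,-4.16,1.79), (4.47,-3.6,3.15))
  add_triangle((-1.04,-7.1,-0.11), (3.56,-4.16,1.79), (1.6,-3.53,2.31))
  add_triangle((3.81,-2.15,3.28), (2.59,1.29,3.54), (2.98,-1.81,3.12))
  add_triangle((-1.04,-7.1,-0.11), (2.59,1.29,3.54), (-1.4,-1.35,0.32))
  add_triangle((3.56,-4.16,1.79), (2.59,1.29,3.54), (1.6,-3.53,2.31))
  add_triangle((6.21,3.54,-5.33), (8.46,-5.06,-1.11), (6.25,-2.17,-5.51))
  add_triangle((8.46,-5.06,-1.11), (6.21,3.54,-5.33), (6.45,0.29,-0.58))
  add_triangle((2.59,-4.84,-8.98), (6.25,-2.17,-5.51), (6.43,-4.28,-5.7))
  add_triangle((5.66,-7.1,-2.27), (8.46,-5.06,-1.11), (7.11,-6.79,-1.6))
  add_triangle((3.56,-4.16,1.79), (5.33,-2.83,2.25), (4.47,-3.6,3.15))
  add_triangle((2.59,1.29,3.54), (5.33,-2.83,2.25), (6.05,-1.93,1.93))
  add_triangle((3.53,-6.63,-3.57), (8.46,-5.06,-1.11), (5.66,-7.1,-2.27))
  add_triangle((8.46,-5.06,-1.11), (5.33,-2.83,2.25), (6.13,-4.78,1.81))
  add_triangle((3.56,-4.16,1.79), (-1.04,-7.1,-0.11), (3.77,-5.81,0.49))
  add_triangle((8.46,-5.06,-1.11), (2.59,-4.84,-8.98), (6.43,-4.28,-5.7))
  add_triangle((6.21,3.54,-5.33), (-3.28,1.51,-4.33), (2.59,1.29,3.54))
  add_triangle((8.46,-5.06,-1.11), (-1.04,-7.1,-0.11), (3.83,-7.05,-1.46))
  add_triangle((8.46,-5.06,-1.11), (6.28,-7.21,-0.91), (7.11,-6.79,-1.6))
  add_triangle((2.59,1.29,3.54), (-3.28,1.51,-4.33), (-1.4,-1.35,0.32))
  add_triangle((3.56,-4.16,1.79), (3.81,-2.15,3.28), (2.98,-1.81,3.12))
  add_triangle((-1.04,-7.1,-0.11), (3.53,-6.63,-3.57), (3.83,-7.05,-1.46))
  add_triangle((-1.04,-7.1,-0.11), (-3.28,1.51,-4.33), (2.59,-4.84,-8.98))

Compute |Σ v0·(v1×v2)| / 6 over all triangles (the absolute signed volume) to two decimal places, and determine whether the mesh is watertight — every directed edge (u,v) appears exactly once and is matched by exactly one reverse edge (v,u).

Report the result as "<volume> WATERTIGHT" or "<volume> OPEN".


548.53 WATERTIGHT

Per-triangle v0·(v1×v2)/6:
  t1: +3.6543
  t2: +5.0990
  t3: +5.6473
  t4: +8.4948
  t5: -1.9329
  t6: +39.1401
  t7: +3.9416
  t8: +10.3196
  t9: +13.6091
  t10: +1.9572
  t11: +3.4556
  t12: +21.6248
  t13: +4.7214
  t14: +1.6664
  t15: +6.7824
  t16: -2.1850
  t17: +70.3482
  t18: +40.6332
  t19: +12.7997
  t20: +2.4423
  t21: +7.6059
  t22: +4.2339
  t23: +1.6790
  t24: +19.2450
  t25: -4.0856
  t26: +11.9563
  t27: +5.5332
  t28: +2.0997
  t29: +0.0814
  t30: +7.0210
  t31: +1.0757
  t32: +5.9764
  t33: +6.0603
  t34: +37.9876
  t35: +29.1304
  t36: +14.1542
  t37: +1.9704
  t38: +2.2338
  t39: +4.2642
  t40: +6.5414
  t41: +5.9503
  t42: +7.2789
  t43: +17.2450
  t44: +18.7805
  t45: +8.7713
  t46: +2.9411
  t47: +3.0740
  t48: +0.8614
  t49: +12.7566
  t50: +53.8887
Σ = +548.5310 → |volume| = 548.53

Directed edges: 150 total, each appears once with its reverse present → watertight.


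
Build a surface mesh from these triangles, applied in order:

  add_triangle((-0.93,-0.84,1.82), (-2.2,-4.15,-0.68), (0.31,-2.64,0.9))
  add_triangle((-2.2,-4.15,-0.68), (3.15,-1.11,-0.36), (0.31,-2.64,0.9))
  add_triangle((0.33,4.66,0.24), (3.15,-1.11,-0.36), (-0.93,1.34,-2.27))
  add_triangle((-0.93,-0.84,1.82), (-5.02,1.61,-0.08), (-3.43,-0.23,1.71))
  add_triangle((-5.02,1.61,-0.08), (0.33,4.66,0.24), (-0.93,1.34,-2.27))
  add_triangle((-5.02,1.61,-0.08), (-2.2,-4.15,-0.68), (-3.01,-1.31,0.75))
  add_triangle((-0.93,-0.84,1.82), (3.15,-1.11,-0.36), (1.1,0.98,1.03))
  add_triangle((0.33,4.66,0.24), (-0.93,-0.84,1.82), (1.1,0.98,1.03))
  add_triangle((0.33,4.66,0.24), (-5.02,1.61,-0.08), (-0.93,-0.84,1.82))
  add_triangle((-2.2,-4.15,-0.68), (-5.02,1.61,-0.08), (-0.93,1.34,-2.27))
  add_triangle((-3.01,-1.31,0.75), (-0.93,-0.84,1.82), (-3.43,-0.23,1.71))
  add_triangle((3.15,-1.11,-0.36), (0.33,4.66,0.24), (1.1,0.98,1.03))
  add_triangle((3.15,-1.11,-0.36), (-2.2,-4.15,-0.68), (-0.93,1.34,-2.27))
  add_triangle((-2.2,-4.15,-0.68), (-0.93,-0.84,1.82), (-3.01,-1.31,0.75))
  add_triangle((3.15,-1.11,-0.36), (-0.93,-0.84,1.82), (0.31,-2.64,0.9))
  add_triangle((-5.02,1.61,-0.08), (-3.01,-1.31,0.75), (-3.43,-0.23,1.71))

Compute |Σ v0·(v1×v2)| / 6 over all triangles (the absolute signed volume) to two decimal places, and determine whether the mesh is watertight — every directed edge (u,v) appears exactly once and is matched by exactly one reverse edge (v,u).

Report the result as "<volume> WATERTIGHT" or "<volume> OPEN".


65.43 WATERTIGHT

Per-triangle v0·(v1×v2)/6:
  t1: +2.7615
  t2: +3.6563
  t3: +6.1062
  t4: +0.3612
  t5: +9.1969
  t6: +4.4695
  t7: +1.9390
  t8: +2.1537
  t9: +7.5398
  t10: +9.7238
  t11: +1.1929
  t12: +2.6986
  t13: +6.6395
  t14: +2.8119
  t15: +1.7035
  t16: +2.4714
Σ = +65.4258 → |volume| = 65.43

Directed edges: 48 total, each appears once with its reverse present → watertight.


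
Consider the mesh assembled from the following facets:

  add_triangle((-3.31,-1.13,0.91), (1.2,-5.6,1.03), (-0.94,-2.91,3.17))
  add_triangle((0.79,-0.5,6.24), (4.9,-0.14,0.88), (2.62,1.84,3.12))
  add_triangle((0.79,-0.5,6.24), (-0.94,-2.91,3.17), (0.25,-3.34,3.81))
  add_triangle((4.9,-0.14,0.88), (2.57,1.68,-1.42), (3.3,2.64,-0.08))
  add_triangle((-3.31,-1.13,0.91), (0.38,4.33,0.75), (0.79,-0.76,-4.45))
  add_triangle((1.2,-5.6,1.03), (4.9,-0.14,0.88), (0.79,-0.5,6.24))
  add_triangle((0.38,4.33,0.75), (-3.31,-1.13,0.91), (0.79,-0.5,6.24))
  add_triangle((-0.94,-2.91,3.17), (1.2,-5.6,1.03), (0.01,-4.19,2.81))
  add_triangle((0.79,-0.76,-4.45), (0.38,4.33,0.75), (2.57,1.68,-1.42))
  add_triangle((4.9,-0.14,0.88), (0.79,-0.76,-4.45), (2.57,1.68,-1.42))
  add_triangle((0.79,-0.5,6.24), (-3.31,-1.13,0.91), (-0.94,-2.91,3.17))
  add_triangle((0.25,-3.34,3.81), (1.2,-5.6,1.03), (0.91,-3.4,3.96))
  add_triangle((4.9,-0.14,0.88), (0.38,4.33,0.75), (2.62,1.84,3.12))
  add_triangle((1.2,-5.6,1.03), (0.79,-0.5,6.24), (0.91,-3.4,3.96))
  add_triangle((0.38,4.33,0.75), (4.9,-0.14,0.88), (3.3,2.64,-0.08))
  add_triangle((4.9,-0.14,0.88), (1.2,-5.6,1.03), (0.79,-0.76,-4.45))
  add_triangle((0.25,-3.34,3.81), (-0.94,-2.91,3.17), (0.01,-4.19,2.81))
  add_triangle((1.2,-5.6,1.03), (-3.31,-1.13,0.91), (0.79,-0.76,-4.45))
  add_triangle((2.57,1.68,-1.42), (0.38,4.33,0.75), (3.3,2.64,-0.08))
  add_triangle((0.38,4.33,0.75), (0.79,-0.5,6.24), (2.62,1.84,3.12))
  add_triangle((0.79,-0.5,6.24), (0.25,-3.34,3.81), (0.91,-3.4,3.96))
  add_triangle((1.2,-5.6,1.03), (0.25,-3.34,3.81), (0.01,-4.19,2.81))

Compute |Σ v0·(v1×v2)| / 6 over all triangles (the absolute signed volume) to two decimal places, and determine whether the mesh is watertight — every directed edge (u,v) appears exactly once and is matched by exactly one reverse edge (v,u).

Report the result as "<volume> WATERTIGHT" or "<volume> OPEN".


Per-triangle v0·(v1×v2)/6:
  t1: +7.7104
  t2: +10.5693
  t3: +3.5916
  t4: +3.2383
  t5: +9.3227
  t6: +27.4004
  t7: +15.3251
  t8: +0.7927
  t9: +6.4919
  t10: +7.7085
  t11: +7.9866
  t12: +1.9906
  t13: +8.3263
  t14: +1.0842
  t15: +3.9069
  t16: +21.3621
  t17: +1.2442
  t18: +14.8057
  t19: +2.8493
  t20: +9.5391
  t21: +2.0347
  t22: +1.7617
Σ = +169.0424 → |volume| = 169.04

Directed edges: 66 total, each appears once with its reverse present → watertight.

169.04 WATERTIGHT


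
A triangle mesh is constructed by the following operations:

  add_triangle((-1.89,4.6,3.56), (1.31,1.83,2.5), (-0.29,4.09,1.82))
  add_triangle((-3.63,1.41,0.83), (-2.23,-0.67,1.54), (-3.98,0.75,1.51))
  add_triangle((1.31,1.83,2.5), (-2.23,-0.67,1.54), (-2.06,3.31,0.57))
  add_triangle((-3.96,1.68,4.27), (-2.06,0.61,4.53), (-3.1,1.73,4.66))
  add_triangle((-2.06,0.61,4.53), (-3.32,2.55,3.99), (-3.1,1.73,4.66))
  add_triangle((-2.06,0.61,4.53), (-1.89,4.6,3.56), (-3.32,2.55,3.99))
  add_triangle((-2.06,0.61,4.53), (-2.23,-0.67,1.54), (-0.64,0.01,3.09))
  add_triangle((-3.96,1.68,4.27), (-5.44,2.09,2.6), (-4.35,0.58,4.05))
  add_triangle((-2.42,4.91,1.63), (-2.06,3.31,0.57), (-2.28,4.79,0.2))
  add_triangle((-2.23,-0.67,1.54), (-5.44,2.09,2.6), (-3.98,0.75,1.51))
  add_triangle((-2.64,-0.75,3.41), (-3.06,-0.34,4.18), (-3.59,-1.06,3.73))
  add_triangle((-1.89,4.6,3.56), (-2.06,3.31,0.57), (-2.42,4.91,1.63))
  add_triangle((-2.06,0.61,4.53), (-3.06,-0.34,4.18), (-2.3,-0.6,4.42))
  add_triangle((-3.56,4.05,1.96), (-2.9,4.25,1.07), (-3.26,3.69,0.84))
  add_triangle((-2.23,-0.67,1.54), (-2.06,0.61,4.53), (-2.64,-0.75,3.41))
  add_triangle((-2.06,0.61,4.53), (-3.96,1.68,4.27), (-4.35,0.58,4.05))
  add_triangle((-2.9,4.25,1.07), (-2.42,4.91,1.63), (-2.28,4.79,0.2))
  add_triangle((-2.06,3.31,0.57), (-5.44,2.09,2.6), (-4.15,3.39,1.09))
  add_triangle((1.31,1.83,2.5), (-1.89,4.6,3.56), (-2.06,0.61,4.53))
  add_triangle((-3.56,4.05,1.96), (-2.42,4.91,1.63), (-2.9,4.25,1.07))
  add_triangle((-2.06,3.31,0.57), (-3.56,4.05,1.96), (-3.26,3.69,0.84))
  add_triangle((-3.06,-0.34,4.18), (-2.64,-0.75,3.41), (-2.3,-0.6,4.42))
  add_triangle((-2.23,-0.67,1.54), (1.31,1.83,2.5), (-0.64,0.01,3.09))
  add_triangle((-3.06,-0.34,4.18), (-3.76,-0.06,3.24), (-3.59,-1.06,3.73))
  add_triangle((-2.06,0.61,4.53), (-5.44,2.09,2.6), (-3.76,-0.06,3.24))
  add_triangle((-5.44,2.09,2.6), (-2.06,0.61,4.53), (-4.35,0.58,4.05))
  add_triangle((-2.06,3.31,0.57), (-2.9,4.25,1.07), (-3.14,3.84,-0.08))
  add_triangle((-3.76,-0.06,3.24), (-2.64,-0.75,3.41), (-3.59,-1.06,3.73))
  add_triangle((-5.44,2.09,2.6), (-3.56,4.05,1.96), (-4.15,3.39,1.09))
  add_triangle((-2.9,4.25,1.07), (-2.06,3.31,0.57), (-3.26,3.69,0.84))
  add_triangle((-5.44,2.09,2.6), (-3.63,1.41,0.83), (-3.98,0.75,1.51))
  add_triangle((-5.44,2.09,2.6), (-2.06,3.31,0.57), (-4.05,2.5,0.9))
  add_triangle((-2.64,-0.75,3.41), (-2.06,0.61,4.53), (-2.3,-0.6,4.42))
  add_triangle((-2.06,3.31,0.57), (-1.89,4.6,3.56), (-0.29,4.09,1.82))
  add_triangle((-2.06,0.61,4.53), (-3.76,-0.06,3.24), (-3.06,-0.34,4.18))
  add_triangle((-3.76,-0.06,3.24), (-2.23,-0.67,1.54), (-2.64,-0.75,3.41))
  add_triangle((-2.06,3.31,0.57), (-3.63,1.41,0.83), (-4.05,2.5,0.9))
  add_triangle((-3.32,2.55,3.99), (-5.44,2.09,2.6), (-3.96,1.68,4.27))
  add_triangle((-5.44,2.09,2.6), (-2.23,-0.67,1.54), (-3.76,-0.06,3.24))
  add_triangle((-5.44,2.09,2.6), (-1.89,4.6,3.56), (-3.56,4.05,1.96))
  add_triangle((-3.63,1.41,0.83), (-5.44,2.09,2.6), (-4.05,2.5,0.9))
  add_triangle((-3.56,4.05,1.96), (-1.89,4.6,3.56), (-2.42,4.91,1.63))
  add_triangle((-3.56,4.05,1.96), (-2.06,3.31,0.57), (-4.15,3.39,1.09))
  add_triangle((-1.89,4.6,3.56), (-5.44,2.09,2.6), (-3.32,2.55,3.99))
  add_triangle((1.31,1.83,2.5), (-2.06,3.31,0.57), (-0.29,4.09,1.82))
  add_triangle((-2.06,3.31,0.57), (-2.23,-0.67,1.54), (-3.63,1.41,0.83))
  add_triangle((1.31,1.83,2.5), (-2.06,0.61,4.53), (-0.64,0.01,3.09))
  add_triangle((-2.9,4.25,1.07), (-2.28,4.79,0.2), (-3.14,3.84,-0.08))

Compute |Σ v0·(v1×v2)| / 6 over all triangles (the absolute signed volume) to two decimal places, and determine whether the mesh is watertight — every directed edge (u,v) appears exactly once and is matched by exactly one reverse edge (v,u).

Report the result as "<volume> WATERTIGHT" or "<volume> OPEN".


46.60 OPEN

Per-triangle v0·(v1×v2)/6:
  t1: +3.2819
  t2: +0.0616
  t3: -5.4268
  t4: +0.8616
  t5: +0.2373
  t6: +4.2719
  t7: +0.9759
  t8: +2.6355
  t9: -0.5226
  t10: +0.8779
  t11: +0.2072
  t12: -0.5498
  t13: +0.8483
  t14: +0.5445
  t15: -0.6749
  t16: +2.0398
  t17: +0.9387
  t18: -1.3653
  t19: +7.9180
  t20: +0.8419
  t21: -0.5538
  t22: +0.3322
  t23: -1.1577
  t24: +0.8536
  t25: +4.5991
  t26: -3.1836
  t27: -0.2442
  t28: -0.4309
  t29: +2.5937
  t30: +0.1510
  t31: +0.6447
  t32: +2.0101
  t33: -0.7182
  t34: +2.8451
  t35: +1.1244
  t36: +0.6206
  t37: -0.0950
  t38: +2.4015
  t39: +1.3505
  t40: +5.5529
  t41: +0.7601
  t42: +2.7916
  t43: +1.1308
  t44: +5.3710
  t45: -1.2113
  t46: -1.6562
  t47: +1.6129
  t48: +1.1033
Σ = +46.6008 → |volume| = 46.60

Directed edges: 144 total; 6 unmatched, e.g. (-3.1,1.73,4.66)→(-3.96,1.68,4.27) → open.


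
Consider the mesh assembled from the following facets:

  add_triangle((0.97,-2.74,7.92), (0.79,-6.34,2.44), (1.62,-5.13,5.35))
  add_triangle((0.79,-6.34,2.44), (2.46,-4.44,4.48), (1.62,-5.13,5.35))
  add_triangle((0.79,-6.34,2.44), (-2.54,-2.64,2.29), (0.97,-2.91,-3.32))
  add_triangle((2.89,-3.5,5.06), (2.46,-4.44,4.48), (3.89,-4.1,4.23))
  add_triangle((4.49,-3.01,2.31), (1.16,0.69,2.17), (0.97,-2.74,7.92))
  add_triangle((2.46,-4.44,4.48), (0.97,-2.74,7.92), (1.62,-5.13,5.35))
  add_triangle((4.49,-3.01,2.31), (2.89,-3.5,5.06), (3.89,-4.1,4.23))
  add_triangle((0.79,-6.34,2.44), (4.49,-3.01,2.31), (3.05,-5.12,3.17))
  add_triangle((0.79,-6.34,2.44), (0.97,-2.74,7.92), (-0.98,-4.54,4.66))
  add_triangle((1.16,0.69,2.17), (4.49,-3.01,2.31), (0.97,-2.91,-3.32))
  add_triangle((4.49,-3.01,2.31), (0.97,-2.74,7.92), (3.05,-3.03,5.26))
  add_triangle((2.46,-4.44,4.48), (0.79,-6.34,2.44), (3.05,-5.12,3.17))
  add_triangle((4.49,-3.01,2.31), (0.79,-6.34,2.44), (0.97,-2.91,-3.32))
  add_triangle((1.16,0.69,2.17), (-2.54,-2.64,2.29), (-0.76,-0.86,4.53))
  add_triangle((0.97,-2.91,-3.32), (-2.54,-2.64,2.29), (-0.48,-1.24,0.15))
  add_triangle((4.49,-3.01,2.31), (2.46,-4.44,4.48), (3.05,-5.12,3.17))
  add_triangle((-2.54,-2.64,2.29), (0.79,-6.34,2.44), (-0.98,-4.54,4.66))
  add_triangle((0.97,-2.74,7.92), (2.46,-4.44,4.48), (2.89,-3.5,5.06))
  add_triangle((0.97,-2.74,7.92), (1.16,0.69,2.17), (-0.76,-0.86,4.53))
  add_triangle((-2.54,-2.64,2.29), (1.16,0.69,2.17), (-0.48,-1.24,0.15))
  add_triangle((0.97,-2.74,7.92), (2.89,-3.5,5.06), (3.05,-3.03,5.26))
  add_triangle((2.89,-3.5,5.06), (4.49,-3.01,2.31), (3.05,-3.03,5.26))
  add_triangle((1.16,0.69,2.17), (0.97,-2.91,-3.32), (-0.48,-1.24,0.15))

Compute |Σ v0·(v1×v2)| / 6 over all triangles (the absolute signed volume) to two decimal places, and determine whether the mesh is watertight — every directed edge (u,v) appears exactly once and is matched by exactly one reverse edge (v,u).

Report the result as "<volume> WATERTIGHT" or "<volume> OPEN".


99.38 OPEN

Per-triangle v0·(v1×v2)/6:
  t1: +4.8729
  t2: +3.9294
  t3: +12.6422
  t4: +1.7650
  t5: +10.6105
  t6: +4.5925
  t7: +1.3840
  t8: +2.2807
  t9: +13.1480
  t10: +1.5340
  t11: -0.2998
  t12: +4.6462
  t13: +20.0445
  t14: -0.7439
  t15: -0.2982
  t16: +4.0542
  t17: +6.7493
  t18: +4.2472
  t19: +3.3352
  t20: -1.0706
  t21: +1.9287
  t22: +1.6812
  t23: -1.6540
Σ = +99.3791 → |volume| = 99.38

Directed edges: 69 total; 7 unmatched, e.g. (2.46,-4.44,4.48)→(3.89,-4.1,4.23) → open.


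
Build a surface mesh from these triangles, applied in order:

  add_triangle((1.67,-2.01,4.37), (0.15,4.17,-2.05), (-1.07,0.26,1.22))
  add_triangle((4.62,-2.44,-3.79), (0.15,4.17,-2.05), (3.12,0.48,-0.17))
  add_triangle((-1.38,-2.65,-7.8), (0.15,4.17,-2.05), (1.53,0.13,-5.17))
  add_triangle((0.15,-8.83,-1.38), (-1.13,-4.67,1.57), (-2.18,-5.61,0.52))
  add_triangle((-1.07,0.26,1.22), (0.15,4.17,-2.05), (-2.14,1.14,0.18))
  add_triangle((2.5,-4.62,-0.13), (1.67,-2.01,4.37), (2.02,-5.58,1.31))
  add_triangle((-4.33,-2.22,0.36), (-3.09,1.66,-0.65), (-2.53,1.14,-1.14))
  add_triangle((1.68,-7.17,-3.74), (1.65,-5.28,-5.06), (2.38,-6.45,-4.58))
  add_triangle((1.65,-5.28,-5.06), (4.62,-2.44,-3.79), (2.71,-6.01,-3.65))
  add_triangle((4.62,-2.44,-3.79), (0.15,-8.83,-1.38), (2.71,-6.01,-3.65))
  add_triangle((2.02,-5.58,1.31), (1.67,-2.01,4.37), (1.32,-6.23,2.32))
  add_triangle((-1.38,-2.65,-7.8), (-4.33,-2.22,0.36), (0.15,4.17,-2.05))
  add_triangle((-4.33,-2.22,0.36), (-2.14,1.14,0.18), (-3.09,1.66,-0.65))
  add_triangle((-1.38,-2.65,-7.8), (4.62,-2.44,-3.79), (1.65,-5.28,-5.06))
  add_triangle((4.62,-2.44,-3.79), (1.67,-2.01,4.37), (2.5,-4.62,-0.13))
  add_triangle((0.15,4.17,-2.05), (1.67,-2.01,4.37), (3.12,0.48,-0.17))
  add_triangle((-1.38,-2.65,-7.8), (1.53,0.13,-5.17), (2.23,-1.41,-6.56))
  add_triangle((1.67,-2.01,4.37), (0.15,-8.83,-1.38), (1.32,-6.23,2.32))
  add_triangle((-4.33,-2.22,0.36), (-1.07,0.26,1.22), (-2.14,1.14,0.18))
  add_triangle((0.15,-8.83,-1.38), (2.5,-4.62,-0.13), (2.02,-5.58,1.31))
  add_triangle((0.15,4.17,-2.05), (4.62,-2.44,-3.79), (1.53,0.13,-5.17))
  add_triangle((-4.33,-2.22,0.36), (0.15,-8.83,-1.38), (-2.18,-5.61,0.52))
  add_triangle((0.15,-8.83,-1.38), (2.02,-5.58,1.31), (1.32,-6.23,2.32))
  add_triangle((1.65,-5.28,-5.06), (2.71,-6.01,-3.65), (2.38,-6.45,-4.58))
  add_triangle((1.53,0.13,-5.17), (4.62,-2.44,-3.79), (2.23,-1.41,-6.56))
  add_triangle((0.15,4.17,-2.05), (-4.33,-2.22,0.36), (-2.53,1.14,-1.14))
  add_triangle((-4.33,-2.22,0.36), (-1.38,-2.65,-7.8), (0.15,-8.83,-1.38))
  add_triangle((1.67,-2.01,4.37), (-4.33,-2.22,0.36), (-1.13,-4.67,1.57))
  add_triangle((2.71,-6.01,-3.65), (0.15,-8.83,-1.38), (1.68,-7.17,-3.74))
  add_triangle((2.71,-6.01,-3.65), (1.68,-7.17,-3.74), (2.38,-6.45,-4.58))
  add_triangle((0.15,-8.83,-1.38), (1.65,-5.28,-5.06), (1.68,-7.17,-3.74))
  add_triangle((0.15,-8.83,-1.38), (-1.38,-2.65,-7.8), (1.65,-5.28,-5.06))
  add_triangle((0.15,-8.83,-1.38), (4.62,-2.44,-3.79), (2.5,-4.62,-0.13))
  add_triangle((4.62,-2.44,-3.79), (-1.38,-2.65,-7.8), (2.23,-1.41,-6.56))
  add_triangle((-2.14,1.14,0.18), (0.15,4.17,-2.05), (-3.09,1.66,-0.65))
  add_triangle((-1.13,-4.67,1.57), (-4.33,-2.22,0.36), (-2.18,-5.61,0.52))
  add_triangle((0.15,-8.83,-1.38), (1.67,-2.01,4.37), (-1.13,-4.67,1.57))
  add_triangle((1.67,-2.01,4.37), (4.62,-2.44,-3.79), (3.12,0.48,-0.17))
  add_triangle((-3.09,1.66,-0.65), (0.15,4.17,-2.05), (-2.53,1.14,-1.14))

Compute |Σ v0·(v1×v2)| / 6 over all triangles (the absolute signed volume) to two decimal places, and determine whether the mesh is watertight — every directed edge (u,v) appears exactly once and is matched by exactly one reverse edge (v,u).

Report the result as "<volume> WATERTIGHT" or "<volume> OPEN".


324.15 OPEN

Per-triangle v0·(v1×v2)/6:
  t1: +4.1690
  t2: +10.9753
  t3: +14.2088
  t4: +5.2152
  t5: +1.4876
  t6: +4.0645
  t7: +1.5665
  t8: +1.7940
  t9: +8.2239
  t10: +5.1828
  t11: +4.1421
  t12: +26.2352
  t13: +1.4691
  t14: +20.6778
  t15: +12.9154
  t16: +7.2128
  t17: +5.7132
  t18: +0.4406
  t19: +1.8249
  t20: +6.0988
  t21: +11.4172
  t22: +6.6109
  t23: +5.4328
  t24: +0.4958
  t25: +4.1170
  t26: -0.4051
  t27: +48.9574
  t28: +10.2573
  t29: +3.8372
  t30: +1.3563
  t31: +3.6962
  t32: +25.8408
  t33: +16.1366
  t34: +10.7103
  t35: +1.3691
  t36: +3.7853
  t37: +13.8733
  t38: +11.4798
  t39: +1.5654
Σ = +324.1508 → |volume| = 324.15

Directed edges: 117 total; 3 unmatched, e.g. (-1.07,0.26,1.22)→(1.67,-2.01,4.37) → open.


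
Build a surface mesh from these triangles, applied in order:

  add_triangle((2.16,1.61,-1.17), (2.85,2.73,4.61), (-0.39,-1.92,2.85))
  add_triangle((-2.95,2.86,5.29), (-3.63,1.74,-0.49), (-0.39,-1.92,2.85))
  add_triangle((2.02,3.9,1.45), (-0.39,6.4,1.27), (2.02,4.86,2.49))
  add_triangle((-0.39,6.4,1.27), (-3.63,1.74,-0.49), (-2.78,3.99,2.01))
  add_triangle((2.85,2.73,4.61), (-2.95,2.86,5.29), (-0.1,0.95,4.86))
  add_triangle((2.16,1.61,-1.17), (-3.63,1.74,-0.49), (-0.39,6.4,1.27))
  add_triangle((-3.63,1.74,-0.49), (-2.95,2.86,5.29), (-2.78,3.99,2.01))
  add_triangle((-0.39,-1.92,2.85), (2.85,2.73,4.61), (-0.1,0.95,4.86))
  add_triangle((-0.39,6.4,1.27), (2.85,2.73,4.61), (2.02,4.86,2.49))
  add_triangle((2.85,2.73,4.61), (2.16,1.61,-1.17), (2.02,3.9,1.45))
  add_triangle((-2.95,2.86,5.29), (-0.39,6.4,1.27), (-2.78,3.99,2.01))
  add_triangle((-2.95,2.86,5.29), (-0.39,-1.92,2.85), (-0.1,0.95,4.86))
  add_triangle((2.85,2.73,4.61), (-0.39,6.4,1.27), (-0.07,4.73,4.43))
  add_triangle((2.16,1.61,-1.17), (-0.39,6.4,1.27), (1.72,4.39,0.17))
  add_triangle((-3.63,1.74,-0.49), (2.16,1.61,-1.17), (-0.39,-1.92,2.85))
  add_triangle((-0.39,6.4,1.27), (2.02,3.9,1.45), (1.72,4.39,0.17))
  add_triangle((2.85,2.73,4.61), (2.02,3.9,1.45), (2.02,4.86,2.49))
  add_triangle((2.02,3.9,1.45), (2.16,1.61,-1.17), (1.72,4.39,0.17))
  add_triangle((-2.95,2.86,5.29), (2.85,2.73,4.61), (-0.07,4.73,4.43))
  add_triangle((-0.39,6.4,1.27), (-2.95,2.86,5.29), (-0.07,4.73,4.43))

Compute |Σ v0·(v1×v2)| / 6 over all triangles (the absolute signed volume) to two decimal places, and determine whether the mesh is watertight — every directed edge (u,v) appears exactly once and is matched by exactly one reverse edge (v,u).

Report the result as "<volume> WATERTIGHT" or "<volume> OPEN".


114.61 WATERTIGHT

Per-triangle v0·(v1×v2)/6:
  t1: +4.1849
  t2: +9.7900
  t3: +2.0035
  t4: +6.8395
  t5: +8.5643
  t6: +7.6107
  t7: +7.0586
  t8: +5.4178
  t9: +5.1424
  t10: +4.7496
  t11: +9.1720
  t12: +6.1907
  t13: +10.2864
  t14: +1.4689
  t15: -2.7825
  t16: +3.1218
  t17: +1.7995
  t18: +1.8970
  t19: +10.6566
  t20: +11.4365
Σ = +114.6082 → |volume| = 114.61

Directed edges: 60 total, each appears once with its reverse present → watertight.
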